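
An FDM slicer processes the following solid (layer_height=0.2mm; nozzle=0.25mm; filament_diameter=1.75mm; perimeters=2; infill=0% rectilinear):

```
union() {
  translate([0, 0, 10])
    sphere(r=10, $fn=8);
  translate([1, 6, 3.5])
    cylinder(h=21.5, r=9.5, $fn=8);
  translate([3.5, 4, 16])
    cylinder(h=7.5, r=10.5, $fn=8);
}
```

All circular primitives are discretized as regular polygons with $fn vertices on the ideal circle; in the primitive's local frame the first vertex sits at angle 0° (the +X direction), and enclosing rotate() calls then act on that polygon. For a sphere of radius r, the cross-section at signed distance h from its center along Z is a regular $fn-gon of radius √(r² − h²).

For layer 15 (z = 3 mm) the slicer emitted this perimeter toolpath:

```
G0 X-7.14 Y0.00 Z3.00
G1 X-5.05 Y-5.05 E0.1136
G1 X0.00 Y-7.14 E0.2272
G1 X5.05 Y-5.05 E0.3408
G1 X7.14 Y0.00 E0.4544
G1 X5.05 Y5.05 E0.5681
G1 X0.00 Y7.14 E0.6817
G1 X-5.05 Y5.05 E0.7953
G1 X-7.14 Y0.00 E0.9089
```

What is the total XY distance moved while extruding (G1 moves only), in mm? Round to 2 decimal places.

43.72 mm

Sum the Euclidean lengths of each G1 segment: total = 43.72 mm.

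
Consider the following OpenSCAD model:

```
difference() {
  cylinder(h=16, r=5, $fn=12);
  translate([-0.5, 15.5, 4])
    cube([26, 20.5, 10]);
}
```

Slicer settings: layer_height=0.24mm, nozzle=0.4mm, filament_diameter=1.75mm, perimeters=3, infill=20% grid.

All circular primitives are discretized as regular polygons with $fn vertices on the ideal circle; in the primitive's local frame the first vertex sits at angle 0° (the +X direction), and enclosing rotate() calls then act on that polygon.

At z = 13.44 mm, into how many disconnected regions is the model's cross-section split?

At z = 13.44 mm: the r=5 cylinder contributes a regular 12-gon of circumradius 5; the 26×20.5 cube at (-0.5, 15.5) contributes its full rectangle; Taking the first minus the rest: starting from the r=5 cylinder, the 26×20.5 cube at (-0.5, 15.5) misses the remaining region (no effect) — 1 connected region. The result has 1 disconnected region.

1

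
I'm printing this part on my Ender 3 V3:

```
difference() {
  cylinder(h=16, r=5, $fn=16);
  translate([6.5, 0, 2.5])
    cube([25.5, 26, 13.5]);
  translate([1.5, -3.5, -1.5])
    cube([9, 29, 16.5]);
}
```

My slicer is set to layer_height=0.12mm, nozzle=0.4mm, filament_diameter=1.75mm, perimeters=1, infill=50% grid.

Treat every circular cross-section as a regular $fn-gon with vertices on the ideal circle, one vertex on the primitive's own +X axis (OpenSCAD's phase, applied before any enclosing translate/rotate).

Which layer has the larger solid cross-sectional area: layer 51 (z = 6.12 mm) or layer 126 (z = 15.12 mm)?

layer 126 (z = 15.12 mm)

Layer 51 (z = 6.12): the cylinder: section is a regular 16-gon, circumradius r=5 (area = (16/2)·5.000²·sin(360°/16) = 76.54 mm²); the 25.5×26 cube at (6.5, 0) contributes its full rectangle (area 663.00 mm²); the cube at (1.5, -3.5) (footprint 9×29) is included at this height (area 261.00 mm²); After the difference (first − rest): starting from the r=5 cylinder (76.54 mm²), the 25.5×26 cube at (6.5, 0) misses the remaining region (no effect); the 9×29 cube at (1.5, -3.5) partially overlaps it — only the 22.30 mm² overlap (of its 261.00 mm²) is removed, clipping the outline — area = 54.24 mm². So its area = 54.24 mm². Layer 126 (z = 15.12): the r=5 cylinder contributes a regular 16-gon of circumradius 5 (area = (16/2)·5.000²·sin(360°/16) = 76.54 mm²); the cube at (6.5, 0) is present — its section is the full 25.5×26 rectangle (area 663.00 mm²); the cube at (1.5, -3.5) is absent (z outside [-1.5, 15]); After the difference (first − rest): starting from the r=5 cylinder (76.54 mm²), the 25.5×26 cube at (6.5, 0) misses the remaining region (no effect) — area = 76.54 mm². So its area = 76.54 mm². Layer 126 is larger (76.54 vs 54.24 mm²).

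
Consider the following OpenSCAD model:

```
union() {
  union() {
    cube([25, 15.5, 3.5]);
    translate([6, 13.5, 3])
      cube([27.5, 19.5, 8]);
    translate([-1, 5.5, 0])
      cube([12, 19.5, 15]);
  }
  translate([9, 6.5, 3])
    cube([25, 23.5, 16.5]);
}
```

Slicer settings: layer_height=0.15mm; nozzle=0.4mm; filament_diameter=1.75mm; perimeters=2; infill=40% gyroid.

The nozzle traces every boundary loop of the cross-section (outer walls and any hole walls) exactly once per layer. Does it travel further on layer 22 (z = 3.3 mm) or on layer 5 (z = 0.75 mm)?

Layer 22 (z = 3.3): the 25×15.5 cube contributes its full rectangle (perimeter 81.00 mm); the cube at (6, 13.5) (footprint 27.5×19.5) is included at this height (perimeter 94.00 mm); the cube at (-1, 5.5) is present — its section is the full 12×19.5 rectangle (perimeter 63.00 mm); Combining (union): the regions partially overlap (shared area 195.50 mm²), so the edge portions inside another operand are dropped and the merged outline is re-measured after clipping — boundary = 135.00 mm; the 25×23.5 cube at (9, 6.5) contributes its full rectangle (perimeter 97.00 mm); Merging all regions: the regions partially overlap (shared area 516.25 mm²), so the edge portions inside another operand are dropped and the merged outline is re-measured after clipping — boundary = 136.00 mm. So its perimeter = 136.00 mm. Layer 5 (z = 0.75): the 25×15.5 cube contributes its full rectangle (perimeter 81.00 mm); the cube at (6, 13.5) is not intersected at this z (z outside [3, 11]); the cube at (-1, 5.5) (footprint 12×19.5) is included at this height (perimeter 63.00 mm); Taking the union: the regions partially overlap (shared area 110.00 mm²), so the edge portions inside another operand are dropped and the merged outline is re-measured after clipping — boundary = 102.00 mm; the cube at (9, 6.5) does not reach this height (z outside [3, 19.5]); Combining (union): only that combined region is present, so the union is just that shape — boundary = 102.00 mm. So its perimeter = 102.00 mm. Layer 22 is larger (136.00 vs 102.00 mm).

layer 22 (z = 3.3 mm)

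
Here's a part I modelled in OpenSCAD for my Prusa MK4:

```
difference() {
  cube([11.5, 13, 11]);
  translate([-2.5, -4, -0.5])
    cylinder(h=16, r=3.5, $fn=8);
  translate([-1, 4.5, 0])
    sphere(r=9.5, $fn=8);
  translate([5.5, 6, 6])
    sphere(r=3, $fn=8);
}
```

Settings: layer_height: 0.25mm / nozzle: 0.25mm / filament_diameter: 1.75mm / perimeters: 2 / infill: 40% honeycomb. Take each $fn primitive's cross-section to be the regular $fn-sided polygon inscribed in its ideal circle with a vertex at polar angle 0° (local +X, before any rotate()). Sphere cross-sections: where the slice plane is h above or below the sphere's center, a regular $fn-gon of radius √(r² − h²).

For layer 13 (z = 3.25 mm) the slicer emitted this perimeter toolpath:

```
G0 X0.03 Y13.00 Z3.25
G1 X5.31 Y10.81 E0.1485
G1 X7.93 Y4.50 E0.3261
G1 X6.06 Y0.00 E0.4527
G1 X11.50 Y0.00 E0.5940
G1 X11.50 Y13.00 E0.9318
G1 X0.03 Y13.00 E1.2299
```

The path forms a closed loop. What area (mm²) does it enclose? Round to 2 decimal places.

Apply the shoelace formula to the sequence of (X, Y) vertices; enclosed area = 70.40 mm².

70.40 mm²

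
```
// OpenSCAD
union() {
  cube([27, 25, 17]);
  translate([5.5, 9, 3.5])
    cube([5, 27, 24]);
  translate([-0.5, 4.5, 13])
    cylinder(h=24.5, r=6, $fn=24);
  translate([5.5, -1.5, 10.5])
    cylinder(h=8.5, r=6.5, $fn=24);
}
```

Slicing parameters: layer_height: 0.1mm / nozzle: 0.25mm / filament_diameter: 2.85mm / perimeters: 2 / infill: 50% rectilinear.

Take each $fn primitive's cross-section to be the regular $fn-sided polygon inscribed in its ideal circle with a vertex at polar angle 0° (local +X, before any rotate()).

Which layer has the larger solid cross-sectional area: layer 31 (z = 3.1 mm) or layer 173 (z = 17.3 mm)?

layer 31 (z = 3.1 mm)

Layer 31 (z = 3.1): the 27×25 cube contributes its full rectangle (area 675.00 mm²); the cube at (5.5, 9) does not reach this height (z outside [3.5, 27.5]); the cylinder at (-0.5, 4.5) is absent (z outside [13, 37.5]); the cylinder at (5.5, -1.5) does not reach this height (z outside [10.5, 19]); Merging all regions: only the 27×25 cube is present, so the union is just that shape — area = 675.00 mm². So its area = 675.00 mm². Layer 173 (z = 17.3): the cube does not reach this height (z outside [0, 17]); the cube at (5.5, 9) is present — its section is the full 5×27 rectangle (area 135.00 mm²); the cylinder at (-0.5, 4.5): section is a regular 24-gon, circumradius r=6 (area = (24/2)·6.000²·sin(360°/24) = 111.81 mm²); the r=6.5 cylinder at (5.5, -1.5) contributes a regular 24-gon of circumradius 6.5 (area = (24/2)·6.500²·sin(360°/24) = 131.22 mm²); Taking the union: the regions partially overlap — summed areas 378.03 mm² minus the doubly-counted overlap 24.73 mm² gives 353.31 mm² — area = 353.31 mm². So its area = 353.31 mm². Layer 31 is larger (675.00 vs 353.31 mm²).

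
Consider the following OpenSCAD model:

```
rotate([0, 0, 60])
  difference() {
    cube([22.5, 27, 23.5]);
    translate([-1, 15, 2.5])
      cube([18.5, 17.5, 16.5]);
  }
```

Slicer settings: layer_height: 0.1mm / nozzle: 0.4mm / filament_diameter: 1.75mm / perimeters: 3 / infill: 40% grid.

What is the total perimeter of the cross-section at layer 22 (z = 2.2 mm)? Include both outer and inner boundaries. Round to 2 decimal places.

99.00 mm

At z = 2.2 mm: the cube (footprint 22.5×27) is included at this height (perimeter 99.00 mm); the cube at (-1, 15) is not intersected at this z (z outside [2.5, 19]); Taking the first minus the rest: none of the subtracted shapes is present at this height, so the 22.5×27 cube is unchanged — boundary = 99.00 mm; (rotated 60° about Z; rotation is an isometry so areas/perimeters/island counts are preserved). Overall, the cross-section is a single solid region. Total boundary length (outer) = 99.00 mm.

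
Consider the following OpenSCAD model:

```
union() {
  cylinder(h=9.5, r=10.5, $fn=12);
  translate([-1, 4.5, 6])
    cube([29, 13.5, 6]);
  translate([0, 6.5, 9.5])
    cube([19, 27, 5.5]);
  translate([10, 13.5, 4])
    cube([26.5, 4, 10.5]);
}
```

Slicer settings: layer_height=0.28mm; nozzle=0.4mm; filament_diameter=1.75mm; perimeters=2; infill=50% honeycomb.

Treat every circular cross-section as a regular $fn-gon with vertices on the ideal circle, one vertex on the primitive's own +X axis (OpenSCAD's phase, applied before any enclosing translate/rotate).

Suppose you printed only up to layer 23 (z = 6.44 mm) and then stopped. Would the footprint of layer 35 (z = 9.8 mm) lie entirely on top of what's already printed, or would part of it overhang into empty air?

Compare the two slices. At z = 6.44: the r=10.5 cylinder gives a regular 12-gon of circumradius 10.5 (constant along its height) (area = (12/2)·10.500²·sin(360°/12) = 330.75 mm²); the cube at (-1, 4.5) (footprint 29×13.5) is included at this height (area 391.50 mm²); the cube at (0, 6.5) is not intersected at this z (z outside [9.5, 15]); the cube at (10, 13.5) is present — its section is the full 26.5×4 rectangle (area 106.00 mm²); Combining (union): the regions partially overlap — summed areas 828.25 mm² minus the doubly-counted overlap 116.02 mm² gives 712.23 mm² — area = 712.23 mm². At z = 9.8: the cylinder is not intersected at this z (z outside [0, 9.5]); the cube at (-1, 4.5) (footprint 29×13.5) is included at this height (area 391.50 mm²); the cube at (0, 6.5) is present — its section is the full 19×27 rectangle (area 513.00 mm²); the cube at (10, 13.5) (footprint 26.5×4) is included at this height (area 106.00 mm²); Taking the union: the regions partially overlap — summed areas 1010.50 mm² minus the doubly-counted overlap 290.50 mm² gives 720.00 mm² — area = 720.00 mm². Checking containment: at z = 9.8 the cross-section extends beyond the z = 6.44 cross-section by about 294.50 mm².

part overhangs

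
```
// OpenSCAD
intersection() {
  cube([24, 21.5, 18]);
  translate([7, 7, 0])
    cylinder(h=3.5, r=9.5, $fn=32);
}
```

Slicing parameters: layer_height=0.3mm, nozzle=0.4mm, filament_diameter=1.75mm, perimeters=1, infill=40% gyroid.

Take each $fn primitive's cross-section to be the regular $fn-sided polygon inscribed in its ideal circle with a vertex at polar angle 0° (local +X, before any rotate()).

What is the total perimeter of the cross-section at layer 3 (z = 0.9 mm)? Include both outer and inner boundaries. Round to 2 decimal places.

57.07 mm

At z = 0.9 mm: the cube (footprint 24×21.5) is included at this height (perimeter 91.00 mm); the r=9.5 cylinder at (7, 7) contributes a regular 32-gon of circumradius 9.5 (perimeter = 2·32·9.500·sin(180°/32) = 59.59 mm); After intersecting: the r=9.5 cylinder at (7, 7) partially overlaps the 24×21.5 cube; clipping to the common part keeps 238.50 mm² — boundary = 57.07 mm. Overall, the cross-section is a single solid region. Total boundary length (outer) = 57.07 mm.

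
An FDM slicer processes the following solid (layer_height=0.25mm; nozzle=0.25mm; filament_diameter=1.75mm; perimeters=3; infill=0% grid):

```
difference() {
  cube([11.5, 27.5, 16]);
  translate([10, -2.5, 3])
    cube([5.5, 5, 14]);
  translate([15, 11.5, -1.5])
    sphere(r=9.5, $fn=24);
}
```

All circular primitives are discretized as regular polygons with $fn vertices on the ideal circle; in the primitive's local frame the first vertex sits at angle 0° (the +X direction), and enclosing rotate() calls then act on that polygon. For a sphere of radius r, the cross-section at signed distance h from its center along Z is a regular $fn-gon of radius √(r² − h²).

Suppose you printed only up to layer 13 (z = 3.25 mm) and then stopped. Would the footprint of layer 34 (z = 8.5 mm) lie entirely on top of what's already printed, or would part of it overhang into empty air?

Compare the two slices. At z = 3.25: the cube (footprint 11.5×27.5) is included at this height (area 316.25 mm²); the 5.5×5 cube at (10, -2.5) contributes its full rectangle (area 27.50 mm²); the sphere at (15, 11.5): section is a regular 24-gon, circumradius = √(r²−h²) = √(9.5²−4.75²) = 8.227 (area = (24/2)·8.227²·sin(360°/24) = 210.23 mm²); Subtracting the remaining from the first: starting from the 11.5×27.5 cube (316.25 mm²), the 5.5×5 cube at (10, -2.5) partially overlaps it — only the 3.75 mm² overlap (of its 27.50 mm²) is removed, clipping the outline; the r=9.5 sphere at (15, 11.5) partially overlaps it — only the 49.67 mm² overlap (of its 210.23 mm²) is removed, clipping the outline — area = 262.83 mm². At z = 8.5: the 11.5×27.5 cube contributes its full rectangle (area 316.25 mm²); the cube at (10, -2.5) is present — its section is the full 5.5×5 rectangle (area 27.50 mm²); the sphere at (15, 11.5) is absent (|z−center|=10.000 > r=9.5); Subtracting the remaining from the first: starting from the 11.5×27.5 cube (316.25 mm²), the 5.5×5 cube at (10, -2.5) partially overlaps it — only the 3.75 mm² overlap (of its 27.50 mm²) is removed, clipping the outline — area = 312.50 mm². Checking containment: at z = 8.5 the cross-section extends beyond the z = 3.25 cross-section by about 49.67 mm².

part overhangs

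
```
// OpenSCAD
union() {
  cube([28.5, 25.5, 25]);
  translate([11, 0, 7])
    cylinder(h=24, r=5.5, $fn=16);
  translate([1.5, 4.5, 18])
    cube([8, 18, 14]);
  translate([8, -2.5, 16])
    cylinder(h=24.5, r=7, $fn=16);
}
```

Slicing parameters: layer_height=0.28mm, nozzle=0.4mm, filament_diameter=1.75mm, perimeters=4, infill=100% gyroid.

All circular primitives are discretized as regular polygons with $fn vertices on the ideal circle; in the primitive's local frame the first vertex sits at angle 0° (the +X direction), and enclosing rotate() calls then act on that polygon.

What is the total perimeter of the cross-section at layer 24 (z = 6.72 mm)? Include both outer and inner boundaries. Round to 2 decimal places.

108.00 mm

At z = 6.72 mm: the cube is present — its section is the full 28.5×25.5 rectangle (perimeter 108.00 mm); the cylinder at (11, 0) is not intersected at this z (z outside [7, 31]); the cube at (1.5, 4.5) is not intersected at this z (z outside [18, 32]); the cylinder at (8, -2.5) is not intersected at this z (z outside [16, 40.5]); Taking the union: only the 28.5×25.5 cube is present, so the union is just that shape — boundary = 108.00 mm. Overall, the cross-section is a single solid region. Total boundary length (outer) = 108.00 mm.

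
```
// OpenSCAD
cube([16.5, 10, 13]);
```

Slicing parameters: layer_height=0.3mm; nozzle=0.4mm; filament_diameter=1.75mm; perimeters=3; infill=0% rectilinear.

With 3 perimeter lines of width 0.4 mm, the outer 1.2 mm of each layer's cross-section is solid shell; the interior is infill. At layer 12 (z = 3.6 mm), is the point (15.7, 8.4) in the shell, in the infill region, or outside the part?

At z = 3.6 mm: the cube is present — its section is the full 16.5×10 rectangle. Overall, the cross-section is a single solid region. The nearest boundary edge runs (16.50, 0.00)→(16.50, 10.00); distance from the point to it = 0.80 mm. The point is inside the cross-section, 0.80 mm from the nearest boundary — within the 1.2 mm shell band (3 × 0.4).

shell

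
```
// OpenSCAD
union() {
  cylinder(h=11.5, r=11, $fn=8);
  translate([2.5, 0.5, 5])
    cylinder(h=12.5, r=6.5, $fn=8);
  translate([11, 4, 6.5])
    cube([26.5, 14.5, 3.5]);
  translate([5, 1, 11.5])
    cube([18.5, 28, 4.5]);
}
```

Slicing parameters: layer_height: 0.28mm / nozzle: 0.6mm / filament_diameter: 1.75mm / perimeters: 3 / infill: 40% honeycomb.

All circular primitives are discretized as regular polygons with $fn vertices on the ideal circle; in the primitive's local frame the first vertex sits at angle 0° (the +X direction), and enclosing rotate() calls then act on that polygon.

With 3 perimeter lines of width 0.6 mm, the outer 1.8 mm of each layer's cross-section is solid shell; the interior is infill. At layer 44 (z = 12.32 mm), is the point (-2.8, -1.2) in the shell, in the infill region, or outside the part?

shell

At z = 12.32 mm: the cylinder does not reach this height (z outside [0, 11.5]); the r=6.5 cylinder at (2.5, 0.5) gives a regular 8-gon of circumradius 6.5 (constant along its height); the cube at (11, 4) is absent (z outside [6.5, 10]); the 18.5×28 cube at (5, 1) contributes its full rectangle; Merging all regions: the regions partially overlap (shared area 12.97 mm²), so overlapping operands fuse into one piece — 1 connected region. Overall, the cross-section is a single solid region. The nearest boundary edge runs (-2.10, -4.10)→(-4.00, 0.50); distance from the point to it = 0.46 mm. The point is inside the cross-section, 0.46 mm from the nearest boundary — within the 1.8 mm shell band (3 × 0.6).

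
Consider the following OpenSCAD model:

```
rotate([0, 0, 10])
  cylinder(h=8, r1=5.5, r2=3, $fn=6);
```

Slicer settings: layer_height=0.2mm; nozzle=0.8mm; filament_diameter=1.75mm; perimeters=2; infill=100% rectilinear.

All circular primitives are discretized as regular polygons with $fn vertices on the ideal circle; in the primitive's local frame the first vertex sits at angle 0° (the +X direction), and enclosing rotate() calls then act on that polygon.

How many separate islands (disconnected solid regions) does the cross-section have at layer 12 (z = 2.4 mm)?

1

At z = 2.4 mm: the cone (r1=5.5→r2=3) has section circumradius 4.750 here — a regular 6-gon; (whole slice rotated 10° about Z — lengths, areas and connectivity unchanged). Overall, the cross-section is a single solid region. Island count = 1.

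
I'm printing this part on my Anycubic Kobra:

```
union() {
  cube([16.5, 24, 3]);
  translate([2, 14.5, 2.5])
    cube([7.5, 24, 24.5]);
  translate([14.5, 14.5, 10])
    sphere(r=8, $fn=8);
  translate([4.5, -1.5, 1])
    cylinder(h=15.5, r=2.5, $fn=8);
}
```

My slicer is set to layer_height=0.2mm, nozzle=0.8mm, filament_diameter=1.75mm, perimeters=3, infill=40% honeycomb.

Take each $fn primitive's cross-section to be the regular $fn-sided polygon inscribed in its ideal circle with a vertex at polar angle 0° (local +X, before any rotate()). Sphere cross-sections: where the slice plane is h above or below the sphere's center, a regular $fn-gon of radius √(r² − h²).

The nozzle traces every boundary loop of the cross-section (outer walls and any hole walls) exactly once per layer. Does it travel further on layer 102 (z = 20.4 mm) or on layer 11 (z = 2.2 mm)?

Layer 102 (z = 20.4): the cube is absent (z outside [0, 3]); the cube at (2, 14.5) (footprint 7.5×24) is included at this height (perimeter 63.00 mm); the sphere at (14.5, 14.5) is absent (|z−center|=10.400 > r=8); the cylinder at (4.5, -1.5) is absent (z outside [1, 16.5]); Taking the union: only the 7.5×24 cube at (2, 14.5) is present, so the union is just that shape — boundary = 63.00 mm. So its perimeter = 63.00 mm. Layer 11 (z = 2.2): the cube (footprint 16.5×24) is included at this height (perimeter 81.00 mm); the cube at (2, 14.5) is not intersected at this z (z outside [2.5, 27]); the sphere at (14.5, 14.5): section is a regular 8-gon, circumradius = √(r²−h²) = √(8²−7.8²) = 1.778 (perimeter = 2·8·1.778·sin(180°/8) = 10.88 mm); the r=2.5 cylinder at (4.5, -1.5) gives a regular 8-gon of circumradius 2.5 (constant along its height) (perimeter = 2·8·2.500·sin(180°/8) = 15.31 mm); Taking the union: the regions partially overlap (shared area 11.21 mm²), so the edge portions inside another operand are dropped and the merged outline is re-measured after clipping — boundary = 88.14 mm. So its perimeter = 88.14 mm. Layer 11 is larger (88.14 vs 63.00 mm).

layer 11 (z = 2.2 mm)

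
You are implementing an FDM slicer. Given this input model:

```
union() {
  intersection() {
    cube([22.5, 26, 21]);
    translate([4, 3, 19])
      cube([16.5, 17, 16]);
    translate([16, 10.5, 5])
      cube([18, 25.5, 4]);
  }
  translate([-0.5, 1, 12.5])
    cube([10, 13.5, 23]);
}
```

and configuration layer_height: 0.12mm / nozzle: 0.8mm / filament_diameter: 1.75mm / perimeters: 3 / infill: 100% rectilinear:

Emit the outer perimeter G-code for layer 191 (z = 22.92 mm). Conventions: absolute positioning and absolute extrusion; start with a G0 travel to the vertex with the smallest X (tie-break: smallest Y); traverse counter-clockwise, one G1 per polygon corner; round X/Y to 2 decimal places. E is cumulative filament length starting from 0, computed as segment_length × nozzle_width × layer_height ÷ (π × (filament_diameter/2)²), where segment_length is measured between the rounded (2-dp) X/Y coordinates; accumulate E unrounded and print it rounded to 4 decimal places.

G0 X-0.50 Y1.00 Z22.92
G1 X9.50 Y1.00 E0.3991
G1 X9.50 Y14.50 E0.9379
G1 X-0.50 Y14.50 E1.3371
G1 X-0.50 Y1.00 E1.8759

At z = 22.92 mm: the cube is not intersected at this z (z outside [0, 21]); the cube at (4, 3) is present — its section is the full 16.5×17 rectangle; the cube at (16, 10.5) is not intersected at this z (z outside [5, 9]); Keeping only the common overlap: at least one operand is absent at this height, so nothing remains; the cube at (-0.5, 1) is present — its section is the full 10×13.5 rectangle; Merging all regions: only the 10×13.5 cube at (-0.5, 1) is present, so the union is just that shape — 1 connected region. The outline is a single polygon with 4 vertices. Extrusion per mm of travel: 0.8 × 0.12 / (π × 0.875²) = 0.039912. Accumulating E over each segment gives final E = 1.8759.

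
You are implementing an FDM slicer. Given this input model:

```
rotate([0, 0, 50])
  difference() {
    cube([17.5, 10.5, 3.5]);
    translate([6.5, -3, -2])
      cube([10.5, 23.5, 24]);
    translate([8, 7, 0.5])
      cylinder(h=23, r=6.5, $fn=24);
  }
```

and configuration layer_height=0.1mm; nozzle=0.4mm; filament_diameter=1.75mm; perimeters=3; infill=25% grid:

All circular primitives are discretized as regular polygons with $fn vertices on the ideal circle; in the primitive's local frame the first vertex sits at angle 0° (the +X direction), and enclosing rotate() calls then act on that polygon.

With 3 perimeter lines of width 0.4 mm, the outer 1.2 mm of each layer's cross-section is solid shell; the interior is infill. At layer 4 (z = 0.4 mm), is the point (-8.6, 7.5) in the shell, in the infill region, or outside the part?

outside

At z = 0.4 mm: the 17.5×10.5 cube contributes its full rectangle; the cube at (6.5, -3) is present — its section is the full 10.5×23.5 rectangle; the cylinder at (8, 7) is absent (z outside [0.5, 23.5]); Subtracting the remaining from the first: starting from the 17.5×10.5 cube, the 10.5×23.5 cube at (6.5, -3) partially overlaps it — only the 110.25 mm² overlap (of its 246.75 mm²) is removed, clipping the outline — 2 connected regions; (rotated 50° about Z; rotation is an isometry so areas/perimeters/island counts are preserved). Overall, the cross-section has 2 separate islands. Undo the 50° rotation: the query point maps to (0.217, 11.409) in the un-rotated model frame. The nearest boundary edge runs (0.00, 10.50)→(6.50, 10.50); distance from the point to it = 0.91 mm. The point is not inside any of the regions above, so it lies outside the cross-section (0.91 mm from the nearest boundary).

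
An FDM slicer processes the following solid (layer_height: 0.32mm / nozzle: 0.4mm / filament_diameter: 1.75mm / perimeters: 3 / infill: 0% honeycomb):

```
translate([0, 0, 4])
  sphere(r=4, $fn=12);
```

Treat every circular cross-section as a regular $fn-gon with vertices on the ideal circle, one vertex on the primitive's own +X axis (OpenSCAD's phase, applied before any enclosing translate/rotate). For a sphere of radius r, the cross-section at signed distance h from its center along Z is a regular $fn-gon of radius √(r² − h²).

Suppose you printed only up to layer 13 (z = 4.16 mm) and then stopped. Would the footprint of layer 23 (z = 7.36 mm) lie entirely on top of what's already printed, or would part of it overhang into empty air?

Compare the two slices. At z = 4.16: the sphere: section is a regular 12-gon, circumradius = √(r²−h²) = √(4²−0.16²) = 3.997 (area = (12/2)·3.997²·sin(360°/12) = 47.92 mm²). At z = 7.36: the sphere: section is a regular 12-gon, circumradius = √(r²−h²) = √(4²−3.36²) = 2.170 (area = (12/2)·2.170²·sin(360°/12) = 14.13 mm²). Checking containment: the cross-section at z = 7.36 is a subset of the cross-section at z = 4.16.

entirely on top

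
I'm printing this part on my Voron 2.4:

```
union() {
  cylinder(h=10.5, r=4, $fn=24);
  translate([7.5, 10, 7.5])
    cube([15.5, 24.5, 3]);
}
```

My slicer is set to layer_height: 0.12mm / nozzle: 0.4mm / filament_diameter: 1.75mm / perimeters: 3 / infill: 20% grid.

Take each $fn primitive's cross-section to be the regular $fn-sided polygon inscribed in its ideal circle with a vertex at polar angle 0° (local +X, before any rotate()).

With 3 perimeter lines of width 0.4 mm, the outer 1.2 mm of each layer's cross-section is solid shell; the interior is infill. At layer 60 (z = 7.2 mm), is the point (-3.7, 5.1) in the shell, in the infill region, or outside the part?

At z = 7.2 mm: the cylinder: section is a regular 24-gon, circumradius r=4; the cube at (7.5, 10) is absent (z outside [7.5, 10.5]); Combining (union): only the r=4 cylinder is present, so the union is just that shape — 1 connected region. Overall, the cross-section is a single solid region. The nearest boundary edge runs (-2.00, 3.46)→(-2.83, 2.83); distance from the point to it = 2.33 mm. The point is not inside any of the regions above, so it lies outside the cross-section (2.33 mm from the nearest boundary).

outside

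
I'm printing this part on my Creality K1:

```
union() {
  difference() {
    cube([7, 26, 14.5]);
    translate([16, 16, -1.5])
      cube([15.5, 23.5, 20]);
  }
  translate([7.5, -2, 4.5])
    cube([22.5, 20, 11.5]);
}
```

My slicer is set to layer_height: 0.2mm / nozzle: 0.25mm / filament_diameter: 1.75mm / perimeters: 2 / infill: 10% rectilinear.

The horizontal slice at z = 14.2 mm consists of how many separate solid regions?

2

At z = 14.2 mm: the cube is present — its section is the full 7×26 rectangle; the 15.5×23.5 cube at (16, 16) contributes its full rectangle; Subtracting the remaining from the first: starting from the 7×26 cube, the 15.5×23.5 cube at (16, 16) misses the remaining region (no effect) — 1 connected region; the cube at (7.5, -2) (footprint 22.5×20) is included at this height; Combining (union): the 2 present regions are separate (no shared area or edge), so areas and boundary lengths simply add and each stays a separate island — 2 connected regions. The result has 2 disconnected regions.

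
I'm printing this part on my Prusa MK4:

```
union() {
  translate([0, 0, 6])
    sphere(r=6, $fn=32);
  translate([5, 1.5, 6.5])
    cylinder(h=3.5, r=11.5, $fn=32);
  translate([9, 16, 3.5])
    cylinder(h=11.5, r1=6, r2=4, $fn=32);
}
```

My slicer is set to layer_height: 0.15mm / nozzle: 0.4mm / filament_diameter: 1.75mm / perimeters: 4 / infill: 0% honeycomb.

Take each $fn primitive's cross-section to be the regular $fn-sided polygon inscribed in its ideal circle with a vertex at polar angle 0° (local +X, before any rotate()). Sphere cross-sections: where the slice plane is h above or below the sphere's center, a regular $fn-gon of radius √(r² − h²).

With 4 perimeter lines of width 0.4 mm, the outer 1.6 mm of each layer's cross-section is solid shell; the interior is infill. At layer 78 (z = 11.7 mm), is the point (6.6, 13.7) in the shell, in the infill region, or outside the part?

shell

At z = 11.7 mm: the sphere: section is a regular 32-gon, circumradius = √(r²−h²) = √(6²−5.7²) = 1.873; the cylinder at (5, 1.5) does not reach this height (z outside [6.5, 10]); the cone at (9, 16) contributes a regular 32-gon of circumradius 4.574 (interpolated between r1=6 and r2=4 at t=0.713); Merging all regions: the 2 present regions are separate (no shared area or edge), so areas and boundary lengths simply add and each stays a separate island — 2 connected regions. Overall, the cross-section has 2 separate islands. The nearest boundary edge runs (5.77, 12.77)→(5.20, 13.46); distance from the point to it = 1.24 mm. (Shell/infill is judged within the island containing the point — the largest one.) The point is inside the cross-section, 1.24 mm from the nearest boundary — within the 1.6 mm shell band (4 × 0.4).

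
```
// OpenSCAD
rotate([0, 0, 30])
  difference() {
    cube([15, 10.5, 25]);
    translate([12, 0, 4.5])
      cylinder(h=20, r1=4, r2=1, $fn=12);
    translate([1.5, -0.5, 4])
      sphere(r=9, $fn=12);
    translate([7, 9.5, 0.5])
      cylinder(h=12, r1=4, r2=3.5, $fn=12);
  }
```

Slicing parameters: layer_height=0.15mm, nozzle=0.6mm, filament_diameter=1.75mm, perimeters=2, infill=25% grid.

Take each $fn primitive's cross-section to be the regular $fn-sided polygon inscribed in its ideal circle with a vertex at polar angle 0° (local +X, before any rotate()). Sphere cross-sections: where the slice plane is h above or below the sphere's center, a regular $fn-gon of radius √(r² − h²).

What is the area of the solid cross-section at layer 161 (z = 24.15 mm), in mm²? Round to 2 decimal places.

155.84 mm²

At z = 24.15 mm: the cube is present — its section is the full 15×10.5 rectangle (area 157.50 mm²); the cone at (12, 0) (r1=4→r2=1) has section circumradius 1.053 here — a regular 12-gon (area = (12/2)·1.053²·sin(360°/12) = 3.32 mm²); the sphere at (1.5, -0.5) is not intersected at this z (|z−center|=20.150 > r=9); the cone at (7, 9.5) does not reach this height (z outside [0.5, 12.5]); Subtracting the remaining from the first: starting from the 15×10.5 cube (157.50 mm²), the cone at (12, 0) partially overlaps it — only the 1.66 mm² overlap (of its 3.32 mm²) is removed, clipping the outline — area = 155.84 mm²; (whole slice rotated 30° about Z — lengths, areas and connectivity unchanged). Overall, the cross-section is a single solid region. Net area = 155.84 mm².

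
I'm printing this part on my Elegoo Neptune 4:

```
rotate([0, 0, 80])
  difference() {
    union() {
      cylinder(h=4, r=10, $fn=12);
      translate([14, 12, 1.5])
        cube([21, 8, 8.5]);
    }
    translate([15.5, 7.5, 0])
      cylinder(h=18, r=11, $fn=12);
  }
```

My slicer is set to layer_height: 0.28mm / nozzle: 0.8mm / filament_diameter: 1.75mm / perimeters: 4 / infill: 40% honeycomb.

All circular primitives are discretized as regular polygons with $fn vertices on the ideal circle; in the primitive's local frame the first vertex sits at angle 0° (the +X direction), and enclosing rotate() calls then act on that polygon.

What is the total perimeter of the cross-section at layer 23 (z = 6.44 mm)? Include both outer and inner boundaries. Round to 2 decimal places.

At z = 6.44 mm: the cylinder is absent (z outside [0, 4]); the 21×8 cube at (14, 12) contributes its full rectangle (perimeter 58.00 mm); Combining (union): only the 21×8 cube at (14, 12) is present, so the union is just that shape — boundary = 58.00 mm; the cylinder at (15.5, 7.5): section is a regular 12-gon, circumradius r=11 (perimeter = 2·12·11.000·sin(180°/12) = 68.33 mm); Taking the first minus the rest: starting from the result so far, the r=11 cylinder at (15.5, 7.5) partially overlaps it — only the 53.41 mm² overlap (of its 363.00 mm²) is removed, clipping the outline — boundary = 54.58 mm; (rotated 80° about Z; rotation is an isometry so areas/perimeters/island counts are preserved). Overall, the cross-section is a single solid region. Total boundary length (outer) = 54.58 mm.

54.58 mm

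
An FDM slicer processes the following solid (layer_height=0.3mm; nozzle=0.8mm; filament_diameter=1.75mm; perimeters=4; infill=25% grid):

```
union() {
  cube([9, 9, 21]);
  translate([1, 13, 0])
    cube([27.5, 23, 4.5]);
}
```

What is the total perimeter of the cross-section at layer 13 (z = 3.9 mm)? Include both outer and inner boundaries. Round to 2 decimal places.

At z = 3.9 mm: the cube is present — its section is the full 9×9 rectangle (perimeter 36.00 mm); the cube at (1, 13) (footprint 27.5×23) is included at this height (perimeter 101.00 mm); Merging all regions: the 2 present regions are separate (no shared area or edge), so areas and boundary lengths simply add and each stays a separate island — boundary = 137.00 mm. Overall, the cross-section has 2 separate islands. Total boundary length (outer) = 137.00 mm.

137.00 mm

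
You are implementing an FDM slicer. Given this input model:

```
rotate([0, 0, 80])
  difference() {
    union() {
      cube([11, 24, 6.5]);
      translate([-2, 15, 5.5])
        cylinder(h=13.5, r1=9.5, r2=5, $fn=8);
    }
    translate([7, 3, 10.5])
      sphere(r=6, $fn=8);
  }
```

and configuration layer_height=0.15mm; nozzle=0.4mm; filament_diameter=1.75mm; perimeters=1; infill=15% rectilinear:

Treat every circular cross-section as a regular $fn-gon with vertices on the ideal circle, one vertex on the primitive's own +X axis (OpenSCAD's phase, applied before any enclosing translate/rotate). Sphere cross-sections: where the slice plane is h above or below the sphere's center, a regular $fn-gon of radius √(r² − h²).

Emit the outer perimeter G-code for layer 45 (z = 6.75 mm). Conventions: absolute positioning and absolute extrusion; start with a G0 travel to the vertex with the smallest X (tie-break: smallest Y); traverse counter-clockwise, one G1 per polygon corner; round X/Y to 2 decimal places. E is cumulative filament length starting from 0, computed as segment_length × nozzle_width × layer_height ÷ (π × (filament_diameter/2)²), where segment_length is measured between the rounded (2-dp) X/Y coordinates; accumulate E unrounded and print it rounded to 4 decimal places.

At z = 6.75 mm: the cube does not reach this height (z outside [0, 6.5]); the cone at (-2, 15) contributes a regular 8-gon of circumradius 9.083 (interpolated between r1=9.5 and r2=5 at t=0.093); Merging all regions: only the cone at (-2, 15) is present, so the union is just that shape — 1 connected region; the sphere at (7, 3): section is a regular 8-gon, circumradius = √(r²−h²) = √(6²−3.75²) = 4.684; Taking the first minus the rest: starting from the result so far, the r=6 sphere at (7, 3) misses the remaining region (no effect) — 1 connected region; (rotated 80° about Z; rotation is an isometry so areas/perimeters/island counts are preserved). The outline is a single polygon with 8 vertices. Extrusion per mm of travel: 0.4 × 0.15 / (π × 0.875²) = 0.024945. Accumulating E over each segment gives final E = 1.3875.

G0 X-24.06 Y2.21 Z6.75
G1 X-22.56 Y-4.57 E0.1732
G1 X-16.70 Y-8.31 E0.3466
G1 X-9.91 Y-6.81 E0.5201
G1 X-6.17 Y-0.94 E0.6937
G1 X-7.68 Y5.85 E0.8672
G1 X-13.54 Y9.58 E1.0405
G1 X-20.33 Y8.08 E1.2140
G1 X-24.06 Y2.21 E1.3875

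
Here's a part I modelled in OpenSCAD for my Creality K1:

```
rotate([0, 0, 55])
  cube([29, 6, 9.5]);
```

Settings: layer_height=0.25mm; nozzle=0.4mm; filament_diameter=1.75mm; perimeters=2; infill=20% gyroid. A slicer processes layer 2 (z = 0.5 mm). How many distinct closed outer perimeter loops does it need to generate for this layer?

At z = 0.5 mm: the 29×6 cube contributes its full rectangle; (whole slice rotated 55° about Z — lengths, areas and connectivity unchanged). The result has 1 disconnected region.

1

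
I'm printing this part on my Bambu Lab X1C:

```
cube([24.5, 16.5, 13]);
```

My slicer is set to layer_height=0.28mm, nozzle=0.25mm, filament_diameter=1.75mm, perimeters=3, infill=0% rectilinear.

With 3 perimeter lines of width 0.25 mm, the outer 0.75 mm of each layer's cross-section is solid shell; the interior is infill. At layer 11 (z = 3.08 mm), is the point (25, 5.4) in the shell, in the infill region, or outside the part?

outside

At z = 3.08 mm: the 24.5×16.5 cube contributes its full rectangle. Overall, the cross-section is a single solid region. The nearest boundary edge runs (24.50, 0.00)→(24.50, 16.50); distance from the point to it = 0.50 mm. The point is not inside any of the regions above, so it lies outside the cross-section (0.50 mm from the nearest boundary).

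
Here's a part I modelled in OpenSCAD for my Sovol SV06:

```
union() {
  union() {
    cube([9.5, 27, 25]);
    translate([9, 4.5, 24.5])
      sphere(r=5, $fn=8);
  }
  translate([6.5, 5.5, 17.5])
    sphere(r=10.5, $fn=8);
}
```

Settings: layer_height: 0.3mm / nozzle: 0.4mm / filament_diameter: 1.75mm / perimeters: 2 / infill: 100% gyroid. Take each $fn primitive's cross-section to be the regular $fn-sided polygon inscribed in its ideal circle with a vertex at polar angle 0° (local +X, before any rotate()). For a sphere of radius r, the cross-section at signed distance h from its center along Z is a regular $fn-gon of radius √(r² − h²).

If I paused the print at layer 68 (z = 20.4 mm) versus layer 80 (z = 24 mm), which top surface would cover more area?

Layer 68 (z = 20.4): the 9.5×27 cube contributes its full rectangle (area 256.50 mm²); the r=5 sphere at (9, 4.5) slices to a regular 8-gon of circumradius 2.862 (√(r²−h²) with h=4.1 from center) (area = (8/2)·2.862²·sin(360°/8) = 23.16 mm²); Merging all regions: the regions partially overlap — summed areas 279.66 mm² minus the doubly-counted overlap 14.34 mm² gives 265.32 mm² — area = 265.32 mm²; the r=10.5 sphere at (6.5, 5.5) contributes a regular 8-gon of circumradius √(10.5²−2.9²) = 10.092 (area = (8/2)·10.092²·sin(360°/8) = 288.05 mm²); Taking the union: the regions partially overlap — summed areas 553.37 mm² minus the doubly-counted overlap 146.33 mm² gives 407.04 mm² — area = 407.04 mm². So its area = 407.04 mm². Layer 80 (z = 24): the cube is present — its section is the full 9.5×27 rectangle (area 256.50 mm²); the r=5 sphere at (9, 4.5) slices to a regular 8-gon of circumradius 4.975 (√(r²−h²) with h=0.5 from center) (area = (8/2)·4.975²·sin(360°/8) = 70.00 mm²); Merging all regions: the regions partially overlap — summed areas 326.50 mm² minus the doubly-counted overlap 39.42 mm² gives 287.09 mm² — area = 287.09 mm²; the sphere at (6.5, 5.5): section is a regular 8-gon, circumradius = √(r²−h²) = √(10.5²−6.5²) = 8.246 (area = (8/2)·8.246²·sin(360°/8) = 192.33 mm²); Merging all regions: the regions partially overlap — summed areas 479.42 mm² minus the doubly-counted overlap 149.77 mm² gives 329.65 mm² — area = 329.65 mm². So its area = 329.65 mm². Layer 68 is larger (407.04 vs 329.65 mm²).

layer 68 (z = 20.4 mm)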